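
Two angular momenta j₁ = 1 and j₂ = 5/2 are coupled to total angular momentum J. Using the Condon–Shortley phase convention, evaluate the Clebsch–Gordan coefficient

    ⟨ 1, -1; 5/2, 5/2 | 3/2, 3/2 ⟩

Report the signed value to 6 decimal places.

j₁+j₂−J=2  J+j₁−j₂=0  J−j₁+j₂=3  j₁+j₂+J+1=6
(j₁±m₁, j₂±m₂, J±M) = (0,2,5,0,3,0)
P² = 96
sum k=2..2:
  [2] +1/12 = 1/12
S = 1/12
C² = P²·S² = 2/3 ; C = +0.816497

+0.816497  (= +√(2/3))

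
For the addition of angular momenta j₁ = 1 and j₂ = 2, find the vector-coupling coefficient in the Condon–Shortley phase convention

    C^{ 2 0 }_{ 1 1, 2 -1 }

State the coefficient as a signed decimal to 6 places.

+√(1/2) = +0.707107

j₁+j₂−J=1  J+j₁−j₂=1  J−j₁+j₂=3  j₁+j₂+J+1=6
(j₁±m₁, j₂±m₂, J±M) = (2,0,1,3,2,2)
P² = 2
sum k=0..0:
  [0] +1/2 = 1/2
S = 1/2
C² = P²·S² = 1/2 ; C = +0.707107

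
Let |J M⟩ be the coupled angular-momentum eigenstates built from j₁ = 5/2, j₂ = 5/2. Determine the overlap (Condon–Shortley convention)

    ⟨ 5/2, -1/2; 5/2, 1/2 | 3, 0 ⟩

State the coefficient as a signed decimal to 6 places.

-0.298142

j₁+j₂−J=2  J+j₁−j₂=3  J−j₁+j₂=3  j₁+j₂+J+1=9
(j₁±m₁, j₂±m₂, J±M) = (2,3,3,2,3,3)
P² = 36/5
sum k=0..2:
  [0] +1/72 = 1/72
  [1] −1/4 = -1/4
  [2] +1/8 = 1/8
S = -1/9
C² = P²·S² = 4/45 ; C = -0.298142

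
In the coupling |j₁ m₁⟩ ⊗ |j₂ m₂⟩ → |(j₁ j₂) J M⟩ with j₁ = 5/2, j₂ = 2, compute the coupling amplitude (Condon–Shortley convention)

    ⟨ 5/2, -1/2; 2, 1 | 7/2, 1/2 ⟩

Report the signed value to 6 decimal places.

triangle: 1!·4!·3!/9! = 144/362880
(j±m)!: 2!·3!·3!·1!·4!·3! = 10368
prefactor² = (2J+1)·Δ·N² = 1152/35
  k=0: +1/(0!·1!·3!·3!·1!·0!) = 1/36
  k=1: −1/(1!·0!·2!·2!·2!·1!) = -1/8
Σ = -7/72  ⇒  CG² = 1152/35·(-7/72)² = 14/45
CG = −√(14/45) = -0.557773

-0.557773  (= −√(14/45))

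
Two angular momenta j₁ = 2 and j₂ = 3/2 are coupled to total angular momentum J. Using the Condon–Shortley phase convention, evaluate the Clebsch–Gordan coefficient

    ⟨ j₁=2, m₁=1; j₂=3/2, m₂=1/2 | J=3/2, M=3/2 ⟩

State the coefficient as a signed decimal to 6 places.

-0.632456  (= −√(2/5))

j₁+j₂−J=2  J+j₁−j₂=2  J−j₁+j₂=1  j₁+j₂+J+1=6
(j₁±m₁, j₂±m₂, J±M) = (3,1,2,1,3,0)
P² = 8/5
sum k=1..1:
  [1] −1/2 = -1/2
S = -1/2
C² = P²·S² = 2/5 ; C = -0.632456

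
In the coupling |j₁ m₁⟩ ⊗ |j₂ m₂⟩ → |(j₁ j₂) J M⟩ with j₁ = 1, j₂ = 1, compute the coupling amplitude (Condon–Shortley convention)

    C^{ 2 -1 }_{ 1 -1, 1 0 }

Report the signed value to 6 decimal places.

+√(1/2) = +0.707107

triangle: 0!·2!·2!/5! = 4/120
(j±m)!: 0!·2!·1!·1!·1!·3! = 12
prefactor² = (2J+1)·Δ·N² = 2
  k=0: +1/(0!·0!·2!·1!·0!·1!) = 1/2
Σ = 1/2  ⇒  CG² = 2·1/2² = 1/2
CG = +√(1/2) = +0.707107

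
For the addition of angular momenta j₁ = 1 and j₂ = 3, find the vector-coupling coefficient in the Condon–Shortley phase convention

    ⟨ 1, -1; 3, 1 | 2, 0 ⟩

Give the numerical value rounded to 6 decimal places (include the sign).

j₁+j₂−J=2  J+j₁−j₂=0  J−j₁+j₂=4  j₁+j₂+J+1=7
(j₁±m₁, j₂±m₂, J±M) = (0,2,4,2,2,2)
P² = 128/7
sum k=2..2:
  [2] +1/8 = 1/8
S = 1/8
C² = P²·S² = 2/7 ; C = +0.534522

+0.534522  (= +√(2/7))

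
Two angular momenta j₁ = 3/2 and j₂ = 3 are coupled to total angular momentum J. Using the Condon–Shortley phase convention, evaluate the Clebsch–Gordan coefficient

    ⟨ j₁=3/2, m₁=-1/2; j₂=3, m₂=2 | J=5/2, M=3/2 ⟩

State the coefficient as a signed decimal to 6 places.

+√(1/14) = +0.267261

j₁+j₂−J=2  J+j₁−j₂=1  J−j₁+j₂=4  j₁+j₂+J+1=8
(j₁±m₁, j₂±m₂, J±M) = (1,2,5,1,4,1)
P² = 288/7
sum k=1..2:
  [1] −1/24 = -1/24
  [2] +1/12 = 1/12
S = 1/24
C² = P²·S² = 1/14 ; C = +0.267261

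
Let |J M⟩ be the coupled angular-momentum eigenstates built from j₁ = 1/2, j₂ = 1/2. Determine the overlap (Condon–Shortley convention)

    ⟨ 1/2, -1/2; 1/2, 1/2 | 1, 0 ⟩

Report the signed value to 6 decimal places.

√[3·0!1!1!/3! · 0!1!1!0!1!1!] = √(1/2)
  +(−1)^0/∏(0,0,1,1,0,0)! = 1  (running 1)
⟨..|..⟩ = √(1/2)·(1) = +0.707107

+0.707107  (= +√(1/2))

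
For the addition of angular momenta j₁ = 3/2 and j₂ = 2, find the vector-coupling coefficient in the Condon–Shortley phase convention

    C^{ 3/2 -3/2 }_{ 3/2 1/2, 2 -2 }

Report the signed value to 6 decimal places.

+√(2/5) ≈ +0.632456

j₁+j₂−J=2  J+j₁−j₂=1  J−j₁+j₂=2  j₁+j₂+J+1=6
(j₁±m₁, j₂±m₂, J±M) = (2,1,0,4,0,3)
P² = 32/5
sum k=0..0:
  [0] +1/4 = 1/4
S = 1/4
C² = P²·S² = 2/5 ; C = +0.632456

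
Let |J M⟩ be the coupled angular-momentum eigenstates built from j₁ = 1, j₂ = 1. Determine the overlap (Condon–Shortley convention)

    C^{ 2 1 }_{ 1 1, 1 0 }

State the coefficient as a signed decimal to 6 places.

triangle: 0!·2!·2!/5! = 4/120
(j±m)!: 2!·0!·1!·1!·3!·1! = 12
prefactor² = (2J+1)·Δ·N² = 2
  k=0: +1/(0!·0!·0!·1!·2!·1!) = 1/2
Σ = 1/2  ⇒  CG² = 2·1/2² = 1/2
CG = +√(1/2) = +0.707107

+0.707107  (= +√(1/2))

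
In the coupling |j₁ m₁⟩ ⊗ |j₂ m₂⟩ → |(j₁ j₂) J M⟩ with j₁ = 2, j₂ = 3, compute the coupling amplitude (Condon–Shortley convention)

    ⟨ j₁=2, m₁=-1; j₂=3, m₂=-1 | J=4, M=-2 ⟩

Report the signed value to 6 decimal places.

-0.188982

triangle: 1!*3!*5!/10! = 720/3628800
(j±m)!: 1!*3!*2!*4!*2!*6! = 414720
prefactor² = (2J+1)*Δ*N² = 5184/7
  k=0: +1/(0!*1!*3!*2!*0!*3!) = 1/72
  k=1: −1/(1!*0!*2!*1!*1!*4!) = -1/48
Σ = -1/144  ⇒  CG² = 5184/7*(-1/144)² = 1/28
CG = −√(1/28) = -0.188982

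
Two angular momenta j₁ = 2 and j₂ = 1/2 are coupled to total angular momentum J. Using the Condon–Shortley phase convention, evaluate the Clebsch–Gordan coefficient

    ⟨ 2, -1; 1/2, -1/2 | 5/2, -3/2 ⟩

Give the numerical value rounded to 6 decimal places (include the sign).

triangle: 0!×4!×1!/6! = 24/720
(j±m)!: 1!×3!×0!×1!×1!×4! = 144
prefactor² = (2J+1)×Δ×N² = 144/5
  k=0: +1/(0!×0!×3!×0!×1!×1!) = 1/6
Σ = 1/6  ⇒  CG² = 144/5×1/6² = 4/5
CG = +√(4/5) = +0.894427

+√(4/5) ≈ +0.894427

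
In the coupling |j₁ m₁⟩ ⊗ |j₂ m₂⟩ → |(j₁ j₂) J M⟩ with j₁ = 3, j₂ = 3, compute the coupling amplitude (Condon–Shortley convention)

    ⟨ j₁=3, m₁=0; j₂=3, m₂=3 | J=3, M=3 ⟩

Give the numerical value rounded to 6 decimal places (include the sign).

-0.408248  (= −√(1/6))

j₁+j₂−J=3  J+j₁−j₂=3  J−j₁+j₂=3  j₁+j₂+J+1=10
(j₁±m₁, j₂±m₂, J±M) = (3,3,6,0,6,0)
P² = 7776
sum k=3..3:
  [3] −1/216 = -1/216
S = -1/216
C² = P²·S² = 1/6 ; C = -0.408248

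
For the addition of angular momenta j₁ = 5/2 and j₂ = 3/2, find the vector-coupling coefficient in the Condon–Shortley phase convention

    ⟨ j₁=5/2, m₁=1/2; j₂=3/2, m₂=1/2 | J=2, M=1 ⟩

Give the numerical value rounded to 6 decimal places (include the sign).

−√(25/84) = -0.545545

j₁+j₂−J=2  J+j₁−j₂=3  J−j₁+j₂=1  j₁+j₂+J+1=7
(j₁±m₁, j₂±m₂, J±M) = (3,2,2,1,3,1)
P² = 12/7
sum k=1..2:
  [1] −1/2 = -1/2
  [2] +1/12 = 1/12
S = -5/12
C² = P²·S² = 25/84 ; C = -0.545545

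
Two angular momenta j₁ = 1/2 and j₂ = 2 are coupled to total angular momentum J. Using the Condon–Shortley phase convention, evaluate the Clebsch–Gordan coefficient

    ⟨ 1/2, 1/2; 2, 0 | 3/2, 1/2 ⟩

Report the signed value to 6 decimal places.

j₁+j₂−J=1  J+j₁−j₂=0  J−j₁+j₂=3  j₁+j₂+J+1=5
(j₁±m₁, j₂±m₂, J±M) = (1,0,2,2,2,1)
P² = 8/5
sum k=0..0:
  [0] +1/2 = 1/2
S = 1/2
C² = P²·S² = 2/5 ; C = +0.632456

+√(2/5) = +0.632456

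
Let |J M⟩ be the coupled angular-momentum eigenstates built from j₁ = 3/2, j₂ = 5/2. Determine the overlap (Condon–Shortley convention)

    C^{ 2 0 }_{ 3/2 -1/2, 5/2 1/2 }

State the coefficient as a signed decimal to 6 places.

−√(1/14) ≈ -0.267261

triangle: 2!·1!·3!/7! = 12/5040
(j±m)!: 1!·2!·3!·2!·2!·2! = 96
prefactor² = (2J+1)·Δ·N² = 8/7
  k=1: −1/(1!·1!·1!·2!·0!·1!) = -1/2
  k=2: +1/(2!·0!·0!·1!·1!·2!) = 1/4
Σ = -1/4  ⇒  CG² = 8/7·(-1/4)² = 1/14
CG = −√(1/14) = -0.267261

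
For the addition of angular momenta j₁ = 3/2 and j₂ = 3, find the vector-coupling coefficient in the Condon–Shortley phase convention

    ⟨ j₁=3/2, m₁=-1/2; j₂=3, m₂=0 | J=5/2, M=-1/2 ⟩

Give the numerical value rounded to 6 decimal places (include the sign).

j₁+j₂−J=2  J+j₁−j₂=1  J−j₁+j₂=4  j₁+j₂+J+1=8
(j₁±m₁, j₂±m₂, J±M) = (1,2,3,3,2,3)
P² = 216/35
sum k=1..2:
  [1] −1/4 = -1/4
  [2] +1/12 = 1/12
S = -1/6
C² = P²·S² = 6/35 ; C = -0.414039

-0.414039  (= −√(6/35))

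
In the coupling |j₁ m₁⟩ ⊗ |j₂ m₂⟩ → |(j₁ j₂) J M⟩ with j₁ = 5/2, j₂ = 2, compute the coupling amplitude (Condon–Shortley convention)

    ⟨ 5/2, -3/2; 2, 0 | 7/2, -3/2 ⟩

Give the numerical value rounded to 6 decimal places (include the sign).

triangle: 1!·4!·3!/9! = 144/362880
(j±m)!: 1!·4!·2!·2!·2!·5! = 23040
prefactor² = (2J+1)·Δ·N² = 512/7
  k=0: +1/(0!·1!·4!·2!·0!·1!) = 1/48
  k=1: −1/(1!·0!·3!·1!·1!·2!) = -1/12
Σ = -1/16  ⇒  CG² = 512/7·(-1/16)² = 2/7
CG = −√(2/7) = -0.534522

-0.534522  (= −√(2/7))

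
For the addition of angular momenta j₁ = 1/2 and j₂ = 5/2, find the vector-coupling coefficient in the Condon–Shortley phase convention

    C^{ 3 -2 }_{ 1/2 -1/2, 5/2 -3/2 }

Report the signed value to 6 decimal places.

+√(5/6) ≈ +0.912871

√[7·0!1!5!/7! · 0!1!1!4!1!5!] = √(480)
  +(−1)^0/∏(0,0,1,1,0,4)! = 1/24  (running 1/24)
⟨..|..⟩ = √(480)·(1/24) = +0.912871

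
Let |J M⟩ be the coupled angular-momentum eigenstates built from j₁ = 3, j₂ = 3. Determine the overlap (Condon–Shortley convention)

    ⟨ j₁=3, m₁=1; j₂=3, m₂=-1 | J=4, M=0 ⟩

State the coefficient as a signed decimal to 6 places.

triangle: 2!×4!×4!/11! = 1152/39916800
(j±m)!: 4!×2!×2!×4!×4!×4! = 1327104
prefactor² = (2J+1)×Δ×N² = 663552/1925
  k=0: +1/(0!×2!×2!×2!×2!×2!) = 1/32
  k=1: −1/(1!×1!×1!×1!×3!×3!) = -1/36
  k=2: +1/(2!×0!×0!×0!×4!×4!) = 1/1152
Σ = 5/1152  ⇒  CG² = 663552/1925×5/1152² = 1/154
CG = +√(1/154) = +0.080582

+0.080582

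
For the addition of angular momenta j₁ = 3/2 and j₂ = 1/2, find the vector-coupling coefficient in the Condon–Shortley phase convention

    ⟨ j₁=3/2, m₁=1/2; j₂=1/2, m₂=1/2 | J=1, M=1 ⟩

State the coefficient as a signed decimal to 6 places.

√[3·1!2!0!/4! · 2!1!1!0!2!0!] = √(1)
  +(−1)^1/∏(1,0,0,0,2,0)! = -1/2  (running -1/2)
⟨..|..⟩ = √(1)·(-1/2) = -0.500000

-0.500000  (= −√(1/4))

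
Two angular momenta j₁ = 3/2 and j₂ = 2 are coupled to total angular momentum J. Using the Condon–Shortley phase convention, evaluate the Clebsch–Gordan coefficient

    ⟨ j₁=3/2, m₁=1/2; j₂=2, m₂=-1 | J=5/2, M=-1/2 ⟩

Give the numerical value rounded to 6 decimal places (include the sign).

+0.597614

j₁+j₂−J=1  J+j₁−j₂=2  J−j₁+j₂=3  j₁+j₂+J+1=7
(j₁±m₁, j₂±m₂, J±M) = (2,1,1,3,2,3)
P² = 72/35
sum k=0..1:
  [0] +1/2 = 1/2
  [1] −1/12 = -1/12
S = 5/12
C² = P²·S² = 5/14 ; C = +0.597614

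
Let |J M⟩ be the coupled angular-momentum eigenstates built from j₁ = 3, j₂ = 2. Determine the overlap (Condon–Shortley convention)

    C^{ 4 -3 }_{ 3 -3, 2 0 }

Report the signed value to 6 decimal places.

j₁+j₂−J=1  J+j₁−j₂=5  J−j₁+j₂=3  j₁+j₂+J+1=10
(j₁±m₁, j₂±m₂, J±M) = (0,6,2,2,1,7)
P² = 25920
sum k=1..1:
  [1] −1/240 = -1/240
S = -1/240
C² = P²·S² = 9/20 ; C = -0.670820

-0.670820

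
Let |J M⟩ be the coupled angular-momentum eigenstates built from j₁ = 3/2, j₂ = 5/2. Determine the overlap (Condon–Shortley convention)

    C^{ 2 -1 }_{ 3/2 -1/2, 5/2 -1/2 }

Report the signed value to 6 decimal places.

−√(25/84) ≈ -0.545545

√[5·2!1!3!/7! · 1!2!2!3!1!3!] = √(12/7)
  +(−1)^1/∏(1,1,1,1,0,2)! = -1/2  (running -1/2)
  +(−1)^2/∏(2,0,0,0,1,3)! = 1/12  (running -5/12)
⟨..|..⟩ = √(12/7)·(-5/12) = -0.545545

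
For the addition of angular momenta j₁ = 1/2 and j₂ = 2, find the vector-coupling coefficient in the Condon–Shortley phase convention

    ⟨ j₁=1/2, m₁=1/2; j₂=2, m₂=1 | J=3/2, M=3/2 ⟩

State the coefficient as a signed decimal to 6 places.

j₁+j₂−J=1  J+j₁−j₂=0  J−j₁+j₂=3  j₁+j₂+J+1=5
(j₁±m₁, j₂±m₂, J±M) = (1,0,3,1,3,0)
P² = 36/5
sum k=0..0:
  [0] +1/6 = 1/6
S = 1/6
C² = P²·S² = 1/5 ; C = +0.447214

+√(1/5) = +0.447214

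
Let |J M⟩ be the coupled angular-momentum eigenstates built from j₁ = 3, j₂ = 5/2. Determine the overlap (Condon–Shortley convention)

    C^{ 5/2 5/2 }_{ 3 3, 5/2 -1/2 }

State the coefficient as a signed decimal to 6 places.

j₁+j₂−J=3  J+j₁−j₂=3  J−j₁+j₂=2  j₁+j₂+J+1=9
(j₁±m₁, j₂±m₂, J±M) = (6,0,2,3,5,0)
P² = 8640/7
sum k=0..0:
  [0] +1/72 = 1/72
S = 1/72
C² = P²·S² = 5/21 ; C = +0.487950

+0.487950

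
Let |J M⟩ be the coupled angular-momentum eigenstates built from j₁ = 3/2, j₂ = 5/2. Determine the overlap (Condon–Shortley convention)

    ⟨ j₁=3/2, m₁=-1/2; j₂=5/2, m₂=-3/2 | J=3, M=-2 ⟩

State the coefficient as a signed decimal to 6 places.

+0.288675  (= +√(1/12))

√[7·1!2!4!/8! · 1!2!1!4!1!5!] = √(48)
  +(−1)^0/∏(0,1,2,1,0,3)! = 1/12  (running 1/12)
  +(−1)^1/∏(1,0,1,0,1,4)! = -1/24  (running 1/24)
⟨..|..⟩ = √(48)·(1/24) = +0.288675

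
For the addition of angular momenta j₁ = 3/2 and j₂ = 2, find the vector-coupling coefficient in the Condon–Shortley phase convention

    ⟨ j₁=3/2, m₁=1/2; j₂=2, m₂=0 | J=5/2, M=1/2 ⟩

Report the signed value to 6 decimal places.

triangle: 1!×2!×3!/7! = 12/5040
(j±m)!: 2!×1!×2!×2!×3!×2! = 96
prefactor² = (2J+1)×Δ×N² = 48/35
  k=0: +1/(0!×1!×1!×2!×1!×1!) = 1/2
  k=1: −1/(1!×0!×0!×1!×2!×2!) = -1/4
Σ = 1/4  ⇒  CG² = 48/35×1/4² = 3/35
CG = +√(3/35) = +0.292770

+√(3/35) = +0.292770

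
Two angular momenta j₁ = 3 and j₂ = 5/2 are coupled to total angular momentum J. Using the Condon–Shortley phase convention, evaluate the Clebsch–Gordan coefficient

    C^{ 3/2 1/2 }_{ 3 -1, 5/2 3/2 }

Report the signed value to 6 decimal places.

triangle: 4!·2!·1!/8! = 48/40320
(j±m)!: 2!·4!·4!·1!·2!·1! = 2304
prefactor² = (2J+1)·Δ·N² = 384/35
  k=3: −1/(3!·1!·1!·1!·1!·0!) = -1/6
  k=4: +1/(4!·0!·0!·0!·2!·1!) = 1/48
Σ = -7/48  ⇒  CG² = 384/35·(-7/48)² = 7/30
CG = −√(7/30) = -0.483046

-0.483046  (= −√(7/30))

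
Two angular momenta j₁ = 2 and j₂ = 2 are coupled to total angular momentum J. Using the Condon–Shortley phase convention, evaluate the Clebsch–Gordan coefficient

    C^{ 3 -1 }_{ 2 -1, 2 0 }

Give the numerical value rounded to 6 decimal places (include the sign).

-0.447214

triangle: 1!·3!·3!/8! = 36/40320
(j±m)!: 1!·3!·2!·2!·2!·4! = 1152
prefactor² = (2J+1)·Δ·N² = 36/5
  k=0: +1/(0!·1!·3!·2!·0!·1!) = 1/12
  k=1: −1/(1!·0!·2!·1!·1!·2!) = -1/4
Σ = -1/6  ⇒  CG² = 36/5·(-1/6)² = 1/5
CG = −√(1/5) = -0.447214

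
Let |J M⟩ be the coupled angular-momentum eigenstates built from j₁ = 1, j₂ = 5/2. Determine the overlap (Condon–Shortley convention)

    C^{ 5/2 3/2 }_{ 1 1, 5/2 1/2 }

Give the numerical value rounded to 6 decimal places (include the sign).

triangle: 1!×1!×4!/7! = 24/5040
(j±m)!: 2!×0!×3!×2!×4!×1! = 576
prefactor² = (2J+1)×Δ×N² = 576/35
  k=0: +1/(0!×1!×0!×3!×1!×1!) = 1/6
Σ = 1/6  ⇒  CG² = 576/35×1/6² = 16/35
CG = +√(16/35) = +0.676123

+√(16/35) ≈ +0.676123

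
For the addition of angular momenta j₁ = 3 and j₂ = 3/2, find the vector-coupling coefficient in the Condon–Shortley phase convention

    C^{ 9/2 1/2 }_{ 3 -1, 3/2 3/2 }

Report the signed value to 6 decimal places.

triangle: 0!*6!*3!/10! = 4320/3628800
(j±m)!: 2!*4!*3!*0!*5!*4! = 829440
prefactor² = (2J+1)*Δ*N² = 69120/7
  k=0: +1/(0!*0!*4!*3!*2!*0!) = 1/288
Σ = 1/288  ⇒  CG² = 69120/7*1/288² = 5/42
CG = +√(5/42) = +0.345033

+0.345033  (= +√(5/42))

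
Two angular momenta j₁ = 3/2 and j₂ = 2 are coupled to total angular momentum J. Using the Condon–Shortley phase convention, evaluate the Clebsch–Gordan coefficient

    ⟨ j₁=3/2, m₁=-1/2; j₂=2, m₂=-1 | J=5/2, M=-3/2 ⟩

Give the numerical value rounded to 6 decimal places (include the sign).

√[6·1!2!3!/7! · 1!2!1!3!1!4!] = √(144/35)
  +(−1)^0/∏(0,1,2,1,0,2)! = 1/4  (running 1/4)
  +(−1)^1/∏(1,0,1,0,1,3)! = -1/6  (running 1/12)
⟨..|..⟩ = √(144/35)·(1/12) = +0.169031

+√(1/35) = +0.169031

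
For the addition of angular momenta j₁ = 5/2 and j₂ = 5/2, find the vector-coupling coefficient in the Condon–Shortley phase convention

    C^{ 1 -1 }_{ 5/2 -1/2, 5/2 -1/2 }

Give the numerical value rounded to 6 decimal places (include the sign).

j₁+j₂−J=4  J+j₁−j₂=1  J−j₁+j₂=1  j₁+j₂+J+1=7
(j₁±m₁, j₂±m₂, J±M) = (2,3,2,3,0,2)
P² = 144/35
sum k=2..2:
  [2] +1/4 = 1/4
S = 1/4
C² = P²·S² = 9/35 ; C = +0.507093

+0.507093  (= +√(9/35))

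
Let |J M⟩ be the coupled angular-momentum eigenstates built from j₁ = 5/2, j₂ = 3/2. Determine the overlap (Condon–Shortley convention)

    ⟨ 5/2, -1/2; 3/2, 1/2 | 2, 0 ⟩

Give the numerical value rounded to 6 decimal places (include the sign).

triangle: 2!×3!×1!/7! = 12/5040
(j±m)!: 2!×3!×2!×1!×2!×2! = 96
prefactor² = (2J+1)×Δ×N² = 8/7
  k=1: −1/(1!×1!×2!×1!×1!×0!) = -1/2
  k=2: +1/(2!×0!×1!×0!×2!×1!) = 1/4
Σ = -1/4  ⇒  CG² = 8/7×(-1/4)² = 1/14
CG = −√(1/14) = -0.267261

-0.267261  (= −√(1/14))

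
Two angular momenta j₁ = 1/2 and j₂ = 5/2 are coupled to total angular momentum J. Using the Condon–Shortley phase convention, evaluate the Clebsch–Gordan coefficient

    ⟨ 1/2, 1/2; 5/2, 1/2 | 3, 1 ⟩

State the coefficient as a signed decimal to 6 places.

j₁+j₂−J=0  J+j₁−j₂=1  J−j₁+j₂=5  j₁+j₂+J+1=7
(j₁±m₁, j₂±m₂, J±M) = (1,0,3,2,4,2)
P² = 96
sum k=0..0:
  [0] +1/12 = 1/12
S = 1/12
C² = P²·S² = 2/3 ; C = +0.816497

+0.816497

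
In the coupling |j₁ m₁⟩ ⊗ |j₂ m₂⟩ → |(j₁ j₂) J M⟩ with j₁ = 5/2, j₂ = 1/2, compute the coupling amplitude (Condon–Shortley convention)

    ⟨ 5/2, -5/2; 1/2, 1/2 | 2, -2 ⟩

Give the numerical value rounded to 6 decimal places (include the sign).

j₁+j₂−J=1  J+j₁−j₂=4  J−j₁+j₂=0  j₁+j₂+J+1=6
(j₁±m₁, j₂±m₂, J±M) = (0,5,1,0,0,4)
P² = 480
sum k=1..1:
  [1] −1/24 = -1/24
S = -1/24
C² = P²·S² = 5/6 ; C = -0.912871

−√(5/6) ≈ -0.912871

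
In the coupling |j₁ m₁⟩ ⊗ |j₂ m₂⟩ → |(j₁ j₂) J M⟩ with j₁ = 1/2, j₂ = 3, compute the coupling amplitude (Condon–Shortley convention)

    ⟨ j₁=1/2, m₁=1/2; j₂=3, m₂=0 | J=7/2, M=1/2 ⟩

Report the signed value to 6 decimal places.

j₁+j₂−J=0  J+j₁−j₂=1  J−j₁+j₂=6  j₁+j₂+J+1=8
(j₁±m₁, j₂±m₂, J±M) = (1,0,3,3,4,3)
P² = 5184/7
sum k=0..0:
  [0] +1/36 = 1/36
S = 1/36
C² = P²·S² = 4/7 ; C = +0.755929

+0.755929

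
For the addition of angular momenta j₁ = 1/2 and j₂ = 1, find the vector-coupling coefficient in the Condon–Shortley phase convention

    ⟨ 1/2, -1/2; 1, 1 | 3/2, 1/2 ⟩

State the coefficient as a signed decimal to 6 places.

+0.577350

√[4·0!1!2!/4! · 0!1!2!0!2!1!] = √(4/3)
  +(−1)^0/∏(0,0,1,2,0,0)! = 1/2  (running 1/2)
⟨..|..⟩ = √(4/3)·(1/2) = +0.577350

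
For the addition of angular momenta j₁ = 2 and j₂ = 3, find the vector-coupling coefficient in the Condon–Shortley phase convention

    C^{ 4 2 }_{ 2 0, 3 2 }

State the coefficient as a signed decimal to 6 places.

√[9·1!3!5!/10! · 2!2!5!1!6!2!] = √(8640/7)
  +(−1)^0/∏(0,1,2,5,1,0)! = 1/240  (running 1/240)
  +(−1)^1/∏(1,0,1,4,2,1)! = -1/48  (running -1/60)
⟨..|..⟩ = √(8640/7)·(-1/60) = -0.585540

-0.585540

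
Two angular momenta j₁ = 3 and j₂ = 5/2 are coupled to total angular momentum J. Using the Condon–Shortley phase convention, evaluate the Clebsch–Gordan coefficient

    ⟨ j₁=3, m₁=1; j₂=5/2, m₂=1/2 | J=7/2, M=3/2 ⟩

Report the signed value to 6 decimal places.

-0.487950

triangle: 2!·4!·3!/10! = 288/3628800
(j±m)!: 4!·2!·3!·2!·5!·2! = 138240
prefactor² = (2J+1)·Δ·N² = 3072/35
  k=0: +1/(0!·2!·2!·3!·2!·0!) = 1/48
  k=1: −1/(1!·1!·1!·2!·3!·1!) = -1/12
  k=2: +1/(2!·0!·0!·1!·4!·2!) = 1/96
Σ = -5/96  ⇒  CG² = 3072/35·(-5/96)² = 5/21
CG = −√(5/21) = -0.487950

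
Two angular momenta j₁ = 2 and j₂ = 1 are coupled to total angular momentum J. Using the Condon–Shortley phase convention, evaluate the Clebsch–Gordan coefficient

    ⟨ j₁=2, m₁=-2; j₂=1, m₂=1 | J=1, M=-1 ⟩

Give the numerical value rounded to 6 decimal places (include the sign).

j₁+j₂−J=2  J+j₁−j₂=2  J−j₁+j₂=0  j₁+j₂+J+1=5
(j₁±m₁, j₂±m₂, J±M) = (0,4,2,0,0,2)
P² = 48/5
sum k=2..2:
  [2] +1/4 = 1/4
S = 1/4
C² = P²·S² = 3/5 ; C = +0.774597

+0.774597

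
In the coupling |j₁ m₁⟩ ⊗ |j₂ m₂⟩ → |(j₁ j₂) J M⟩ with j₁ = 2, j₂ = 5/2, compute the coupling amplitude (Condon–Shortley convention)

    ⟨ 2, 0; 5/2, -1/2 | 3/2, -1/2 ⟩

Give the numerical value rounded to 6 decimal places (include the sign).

−√(2/35) = -0.239046

triangle: 3!*1!*2!/7! = 12/5040
(j±m)!: 2!*2!*2!*3!*1!*2! = 96
prefactor² = (2J+1)*Δ*N² = 32/35
  k=1: −1/(1!*2!*1!*1!*0!*1!) = -1/2
  k=2: +1/(2!*1!*0!*0!*1!*2!) = 1/4
Σ = -1/4  ⇒  CG² = 32/35*(-1/4)² = 2/35
CG = −√(2/35) = -0.239046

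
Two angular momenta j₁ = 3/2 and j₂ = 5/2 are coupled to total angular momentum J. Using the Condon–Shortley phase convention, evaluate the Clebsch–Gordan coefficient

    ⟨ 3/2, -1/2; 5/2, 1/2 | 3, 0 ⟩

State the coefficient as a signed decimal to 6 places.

√[7·1!2!4!/8! · 1!2!3!2!3!3!] = √(36/5)
  +(−1)^0/∏(0,1,2,3,0,1)! = 1/12  (running 1/12)
  +(−1)^1/∏(1,0,1,2,1,2)! = -1/4  (running -1/6)
⟨..|..⟩ = √(36/5)·(-1/6) = -0.447214

-0.447214  (= −√(1/5))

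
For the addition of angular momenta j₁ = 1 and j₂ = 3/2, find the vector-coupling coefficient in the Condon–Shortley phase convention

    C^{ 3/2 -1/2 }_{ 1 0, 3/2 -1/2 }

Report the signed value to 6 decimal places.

+√(1/15) ≈ +0.258199

triangle: 1!*1!*2!/5! = 2/120
(j±m)!: 1!*1!*1!*2!*1!*2! = 4
prefactor² = (2J+1)*Δ*N² = 4/15
  k=0: +1/(0!*1!*1!*1!*0!*1!) = 1
  k=1: −1/(1!*0!*0!*0!*1!*2!) = -1/2
Σ = 1/2  ⇒  CG² = 4/15*1/2² = 1/15
CG = +√(1/15) = +0.258199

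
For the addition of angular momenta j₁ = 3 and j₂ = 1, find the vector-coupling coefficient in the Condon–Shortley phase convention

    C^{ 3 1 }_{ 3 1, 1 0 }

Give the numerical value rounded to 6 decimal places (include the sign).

+0.288675

j₁+j₂−J=1  J+j₁−j₂=5  J−j₁+j₂=1  j₁+j₂+J+1=8
(j₁±m₁, j₂±m₂, J±M) = (4,2,1,1,4,2)
P² = 48
sum k=0..1:
  [0] +1/12 = 1/12
  [1] −1/24 = -1/24
S = 1/24
C² = P²·S² = 1/12 ; C = +0.288675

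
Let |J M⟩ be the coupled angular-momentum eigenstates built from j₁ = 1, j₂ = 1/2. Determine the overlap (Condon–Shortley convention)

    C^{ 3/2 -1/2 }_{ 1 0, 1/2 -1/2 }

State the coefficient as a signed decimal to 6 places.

j₁+j₂−J=0  J+j₁−j₂=2  J−j₁+j₂=1  j₁+j₂+J+1=4
(j₁±m₁, j₂±m₂, J±M) = (1,1,0,1,1,2)
P² = 2/3
sum k=0..0:
  [0] +1/1 = 1
S = 1
C² = P²·S² = 2/3 ; C = +0.816497

+0.816497  (= +√(2/3))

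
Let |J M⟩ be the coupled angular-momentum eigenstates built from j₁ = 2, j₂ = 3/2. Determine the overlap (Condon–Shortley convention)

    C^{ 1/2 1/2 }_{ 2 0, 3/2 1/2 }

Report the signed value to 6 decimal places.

+0.447214  (= +√(1/5))

√[2·3!1!0!/5! · 2!2!2!1!1!0!] = √(4/5)
  +(−1)^2/∏(2,1,0,0,1,0)! = 1/2  (running 1/2)
⟨..|..⟩ = √(4/5)·(1/2) = +0.447214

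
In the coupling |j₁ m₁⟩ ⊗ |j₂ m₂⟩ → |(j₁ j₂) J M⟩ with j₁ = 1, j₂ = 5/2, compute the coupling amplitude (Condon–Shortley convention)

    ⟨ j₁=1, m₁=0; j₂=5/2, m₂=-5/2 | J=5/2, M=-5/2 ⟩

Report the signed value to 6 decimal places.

+0.845154

√[6·1!1!4!/7! · 1!1!0!5!0!5!] = √(2880/7)
  +(−1)^0/∏(0,1,1,0,0,4)! = 1/24  (running 1/24)
⟨..|..⟩ = √(2880/7)·(1/24) = +0.845154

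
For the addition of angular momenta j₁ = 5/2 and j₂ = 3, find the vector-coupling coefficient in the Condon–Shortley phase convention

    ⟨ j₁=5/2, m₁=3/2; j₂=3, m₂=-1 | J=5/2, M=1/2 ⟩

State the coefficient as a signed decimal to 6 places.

triangle: 3!·2!·3!/9! = 72/362880
(j±m)!: 4!·1!·2!·4!·3!·2! = 13824
prefactor² = (2J+1)·Δ·N² = 576/35
  k=0: +1/(0!·3!·1!·2!·1!·1!) = 1/12
  k=1: −1/(1!·2!·0!·1!·2!·2!) = -1/8
Σ = -1/24  ⇒  CG² = 576/35·(-1/24)² = 1/35
CG = −√(1/35) = -0.169031

-0.169031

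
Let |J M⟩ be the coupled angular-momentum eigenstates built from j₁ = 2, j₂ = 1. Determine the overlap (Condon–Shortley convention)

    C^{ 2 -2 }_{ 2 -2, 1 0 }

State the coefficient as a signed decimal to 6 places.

−√(2/3) = -0.816497

j₁+j₂−J=1  J+j₁−j₂=3  J−j₁+j₂=1  j₁+j₂+J+1=6
(j₁±m₁, j₂±m₂, J±M) = (0,4,1,1,0,4)
P² = 24
sum k=1..1:
  [1] −1/6 = -1/6
S = -1/6
C² = P²·S² = 2/3 ; C = -0.816497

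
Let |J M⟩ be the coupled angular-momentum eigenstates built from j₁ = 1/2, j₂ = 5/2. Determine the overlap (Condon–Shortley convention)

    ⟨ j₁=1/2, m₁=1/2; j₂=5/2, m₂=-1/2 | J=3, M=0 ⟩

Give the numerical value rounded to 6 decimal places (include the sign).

j₁+j₂−J=0  J+j₁−j₂=1  J−j₁+j₂=5  j₁+j₂+J+1=7
(j₁±m₁, j₂±m₂, J±M) = (1,0,2,3,3,3)
P² = 72
sum k=0..0:
  [0] +1/12 = 1/12
S = 1/12
C² = P²·S² = 1/2 ; C = +0.707107

+0.707107  (= +√(1/2))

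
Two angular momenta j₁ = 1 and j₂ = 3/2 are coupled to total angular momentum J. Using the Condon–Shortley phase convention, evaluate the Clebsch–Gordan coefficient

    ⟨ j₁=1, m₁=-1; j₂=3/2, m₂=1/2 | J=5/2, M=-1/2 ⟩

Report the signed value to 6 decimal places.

+√(3/10) = +0.547723

√[6·0!2!3!/6! · 0!2!2!1!2!3!] = √(24/5)
  +(−1)^0/∏(0,0,2,2,0,1)! = 1/4  (running 1/4)
⟨..|..⟩ = √(24/5)·(1/4) = +0.547723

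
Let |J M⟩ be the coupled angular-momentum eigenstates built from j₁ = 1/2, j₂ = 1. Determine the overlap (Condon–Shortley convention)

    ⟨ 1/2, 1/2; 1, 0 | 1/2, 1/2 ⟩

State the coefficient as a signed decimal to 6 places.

√[2·1!0!1!/3! · 1!0!1!1!1!0!] = √(1/3)
  +(−1)^0/∏(0,1,0,1,0,0)! = 1  (running 1)
⟨..|..⟩ = √(1/3)·(1) = +0.577350

+0.577350  (= +√(1/3))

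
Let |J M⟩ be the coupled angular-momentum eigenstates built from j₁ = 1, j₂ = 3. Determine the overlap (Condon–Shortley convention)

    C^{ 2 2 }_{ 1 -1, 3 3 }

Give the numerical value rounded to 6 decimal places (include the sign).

√[5·2!0!4!/7! · 0!2!6!0!4!0!] = √(11520/7)
  +(−1)^2/∏(2,0,0,4,0,0)! = 1/48  (running 1/48)
⟨..|..⟩ = √(11520/7)·(1/48) = +0.845154

+0.845154  (= +√(5/7))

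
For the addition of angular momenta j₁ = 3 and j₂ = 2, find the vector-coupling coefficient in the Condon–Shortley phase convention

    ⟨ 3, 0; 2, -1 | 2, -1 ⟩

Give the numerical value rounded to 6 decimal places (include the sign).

√[5·3!3!1!/8! · 3!3!1!3!1!3!] = √(81/14)
  +(−1)^0/∏(0,3,3,1,0,0)! = 1/36  (running 1/36)
  +(−1)^1/∏(1,2,2,0,1,1)! = -1/4  (running -2/9)
⟨..|..⟩ = √(81/14)·(-2/9) = -0.534522

−√(2/7) ≈ -0.534522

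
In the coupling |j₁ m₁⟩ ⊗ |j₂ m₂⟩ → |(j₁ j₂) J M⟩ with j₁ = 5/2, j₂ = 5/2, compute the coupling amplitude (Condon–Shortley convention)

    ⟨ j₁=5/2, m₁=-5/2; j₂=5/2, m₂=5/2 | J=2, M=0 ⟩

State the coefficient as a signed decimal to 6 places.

√[5·3!2!2!/8! · 0!5!5!0!2!2!] = √(1200/7)
  +(−1)^3/∏(3,0,2,2,0,0)! = -1/24  (running -1/24)
⟨..|..⟩ = √(1200/7)·(-1/24) = -0.545545

-0.545545  (= −√(25/84))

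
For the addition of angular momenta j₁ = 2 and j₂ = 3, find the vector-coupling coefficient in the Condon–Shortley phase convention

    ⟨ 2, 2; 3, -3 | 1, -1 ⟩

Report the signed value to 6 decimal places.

+0.654654  (= +√(3/7))

triangle: 4!·0!·2!/7! = 48/5040
(j±m)!: 4!·0!·0!·6!·0!·2! = 34560
prefactor² = (2J+1)·Δ·N² = 6912/7
  k=0: +1/(0!·4!·0!·0!·0!·2!) = 1/48
Σ = 1/48  ⇒  CG² = 6912/7·1/48² = 3/7
CG = +√(3/7) = +0.654654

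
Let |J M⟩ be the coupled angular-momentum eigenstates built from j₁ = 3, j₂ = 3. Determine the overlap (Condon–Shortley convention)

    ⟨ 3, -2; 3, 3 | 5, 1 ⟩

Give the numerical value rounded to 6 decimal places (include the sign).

-0.243975

triangle: 1!·5!·5!/12! = 14400/479001600
(j±m)!: 1!·5!·6!·0!·6!·4! = 1492992000
prefactor² = (2J+1)·Δ·N² = 3456000/7
  k=1: −1/(1!·0!·4!·5!·1!·0!) = -1/2880
Σ = -1/2880  ⇒  CG² = 3456000/7·(-1/2880)² = 5/84
CG = −√(5/84) = -0.243975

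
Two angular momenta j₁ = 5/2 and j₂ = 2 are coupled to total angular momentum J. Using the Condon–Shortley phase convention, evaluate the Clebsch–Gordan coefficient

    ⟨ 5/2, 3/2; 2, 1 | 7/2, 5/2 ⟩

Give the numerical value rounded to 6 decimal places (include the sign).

√[8·1!4!3!/9! · 4!1!3!1!6!1!] = √(2304/7)
  +(−1)^0/∏(0,1,1,3,3,0)! = 1/36  (running 1/36)
  +(−1)^1/∏(1,0,0,2,4,1)! = -1/48  (running 1/144)
⟨..|..⟩ = √(2304/7)·(1/144) = +0.125988

+√(1/63) ≈ +0.125988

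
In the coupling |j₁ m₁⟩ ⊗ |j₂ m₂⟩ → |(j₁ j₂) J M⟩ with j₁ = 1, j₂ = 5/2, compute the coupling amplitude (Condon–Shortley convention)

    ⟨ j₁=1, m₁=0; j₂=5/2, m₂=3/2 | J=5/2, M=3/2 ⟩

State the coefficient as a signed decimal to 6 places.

j₁+j₂−J=1  J+j₁−j₂=1  J−j₁+j₂=4  j₁+j₂+J+1=7
(j₁±m₁, j₂±m₂, J±M) = (1,1,4,1,4,1)
P² = 576/35
sum k=0..1:
  [0] +1/24 = 1/24
  [1] −1/6 = -1/6
S = -1/8
C² = P²·S² = 9/35 ; C = -0.507093

-0.507093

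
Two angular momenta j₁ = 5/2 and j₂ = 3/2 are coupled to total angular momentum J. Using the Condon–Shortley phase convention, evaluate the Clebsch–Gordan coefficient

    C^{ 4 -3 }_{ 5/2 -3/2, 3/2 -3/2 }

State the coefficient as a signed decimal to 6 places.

j₁+j₂−J=0  J+j₁−j₂=5  J−j₁+j₂=3  j₁+j₂+J+1=9
(j₁±m₁, j₂±m₂, J±M) = (1,4,0,3,1,7)
P² = 12960
sum k=0..0:
  [0] +1/144 = 1/144
S = 1/144
C² = P²·S² = 5/8 ; C = +0.790569

+0.790569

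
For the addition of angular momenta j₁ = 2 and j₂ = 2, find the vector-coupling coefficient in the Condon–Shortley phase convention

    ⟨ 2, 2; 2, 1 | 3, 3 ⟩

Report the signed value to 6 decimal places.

+√(1/2) = +0.707107

√[7·1!3!3!/8! · 4!0!3!1!6!0!] = √(648)
  +(−1)^0/∏(0,1,0,3,3,0)! = 1/36  (running 1/36)
⟨..|..⟩ = √(648)·(1/36) = +0.707107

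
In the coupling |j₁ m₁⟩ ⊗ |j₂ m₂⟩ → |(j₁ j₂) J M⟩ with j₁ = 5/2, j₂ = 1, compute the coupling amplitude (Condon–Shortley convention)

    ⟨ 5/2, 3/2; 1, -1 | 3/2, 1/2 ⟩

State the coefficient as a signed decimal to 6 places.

+0.632456  (= +√(2/5))

j₁+j₂−J=2  J+j₁−j₂=3  J−j₁+j₂=0  j₁+j₂+J+1=6
(j₁±m₁, j₂±m₂, J±M) = (4,1,0,2,2,1)
P² = 32/5
sum k=0..0:
  [0] +1/4 = 1/4
S = 1/4
C² = P²·S² = 2/5 ; C = +0.632456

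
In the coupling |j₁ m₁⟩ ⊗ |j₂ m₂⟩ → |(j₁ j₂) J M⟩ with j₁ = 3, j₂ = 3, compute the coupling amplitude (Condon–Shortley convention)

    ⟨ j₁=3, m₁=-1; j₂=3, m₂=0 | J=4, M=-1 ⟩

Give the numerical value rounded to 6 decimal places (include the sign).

triangle: 2!×4!×4!/11! = 1152/39916800
(j±m)!: 2!×4!×3!×3!×3!×5! = 1244160
prefactor² = (2J+1)×Δ×N² = 124416/385
  k=0: +1/(0!×2!×4!×3!×0!×1!) = 1/288
  k=1: −1/(1!×1!×3!×2!×1!×2!) = -1/24
  k=2: +1/(2!×0!×2!×1!×2!×3!) = 1/48
Σ = -5/288  ⇒  CG² = 124416/385×(-5/288)² = 15/154
CG = −√(15/154) = -0.312094

−√(15/154) ≈ -0.312094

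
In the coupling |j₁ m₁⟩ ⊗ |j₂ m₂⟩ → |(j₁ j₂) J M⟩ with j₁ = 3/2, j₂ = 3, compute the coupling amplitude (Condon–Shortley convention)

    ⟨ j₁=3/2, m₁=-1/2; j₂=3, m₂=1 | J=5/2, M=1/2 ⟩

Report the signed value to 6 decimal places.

-0.119523

triangle: 2!×1!×4!/8! = 48/40320
(j±m)!: 1!×2!×4!×2!×3!×2! = 1152
prefactor² = (2J+1)×Δ×N² = 288/35
  k=1: −1/(1!×1!×1!×3!×0!×1!) = -1/6
  k=2: +1/(2!×0!×0!×2!×1!×2!) = 1/8
Σ = -1/24  ⇒  CG² = 288/35×(-1/24)² = 1/70
CG = −√(1/70) = -0.119523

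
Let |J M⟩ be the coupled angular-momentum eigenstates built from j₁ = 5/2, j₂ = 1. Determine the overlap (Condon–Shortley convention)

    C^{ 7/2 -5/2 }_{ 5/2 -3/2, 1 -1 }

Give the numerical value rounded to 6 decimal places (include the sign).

√[8·0!5!2!/8! · 1!4!0!2!1!6!] = √(11520/7)
  +(−1)^0/∏(0,0,4,0,1,2)! = 1/48  (running 1/48)
⟨..|..⟩ = √(11520/7)·(1/48) = +0.845154

+√(5/7) = +0.845154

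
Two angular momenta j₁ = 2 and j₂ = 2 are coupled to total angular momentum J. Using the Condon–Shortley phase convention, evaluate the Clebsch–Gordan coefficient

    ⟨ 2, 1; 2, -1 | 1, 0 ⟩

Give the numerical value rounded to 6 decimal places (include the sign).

j₁+j₂−J=3  J+j₁−j₂=1  J−j₁+j₂=1  j₁+j₂+J+1=6
(j₁±m₁, j₂±m₂, J±M) = (3,1,1,3,1,1)
P² = 9/10
sum k=0..1:
  [0] +1/6 = 1/6
  [1] −1/2 = -1/2
S = -1/3
C² = P²·S² = 1/10 ; C = -0.316228

−√(1/10) = -0.316228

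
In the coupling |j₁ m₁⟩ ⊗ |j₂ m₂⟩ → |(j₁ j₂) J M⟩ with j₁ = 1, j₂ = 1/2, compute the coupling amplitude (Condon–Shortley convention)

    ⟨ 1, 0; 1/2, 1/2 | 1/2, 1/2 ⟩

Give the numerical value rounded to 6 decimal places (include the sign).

−√(1/3) ≈ -0.577350

triangle: 1!·1!·0!/3! = 1/6
(j±m)!: 1!·1!·1!·0!·1!·0! = 1
prefactor² = (2J+1)·Δ·N² = 1/3
  k=1: −1/(1!·0!·0!·0!·1!·0!) = -1
Σ = -1  ⇒  CG² = 1/3·(-1)² = 1/3
CG = −√(1/3) = -0.577350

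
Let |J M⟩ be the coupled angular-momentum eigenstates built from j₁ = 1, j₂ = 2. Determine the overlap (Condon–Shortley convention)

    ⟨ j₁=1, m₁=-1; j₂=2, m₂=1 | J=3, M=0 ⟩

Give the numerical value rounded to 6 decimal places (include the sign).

+√(1/5) = +0.447214

√[7·0!2!4!/7! · 0!2!3!1!3!3!] = √(144/5)
  +(−1)^0/∏(0,0,2,3,0,1)! = 1/12  (running 1/12)
⟨..|..⟩ = √(144/5)·(1/12) = +0.447214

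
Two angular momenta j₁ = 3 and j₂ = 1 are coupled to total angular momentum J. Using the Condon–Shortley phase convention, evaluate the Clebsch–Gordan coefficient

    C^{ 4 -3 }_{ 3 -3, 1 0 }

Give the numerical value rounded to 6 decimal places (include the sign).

+0.500000  (= +√(1/4))

j₁+j₂−J=0  J+j₁−j₂=6  J−j₁+j₂=2  j₁+j₂+J+1=9
(j₁±m₁, j₂±m₂, J±M) = (0,6,1,1,1,7)
P² = 129600
sum k=0..0:
  [0] +1/720 = 1/720
S = 1/720
C² = P²·S² = 1/4 ; C = +0.500000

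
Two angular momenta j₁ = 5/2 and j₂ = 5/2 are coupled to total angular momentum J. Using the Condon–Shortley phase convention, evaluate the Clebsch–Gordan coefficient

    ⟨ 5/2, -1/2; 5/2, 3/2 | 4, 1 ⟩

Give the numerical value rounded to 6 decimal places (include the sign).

−√(5/14) = -0.597614

triangle: 1!*4!*4!/10! = 576/3628800
(j±m)!: 2!*3!*4!*1!*5!*3! = 207360
prefactor² = (2J+1)*Δ*N² = 10368/35
  k=0: +1/(0!*1!*3!*4!*1!*0!) = 1/144
  k=1: −1/(1!*0!*2!*3!*2!*1!) = -1/24
Σ = -5/144  ⇒  CG² = 10368/35*(-5/144)² = 5/14
CG = −√(5/14) = -0.597614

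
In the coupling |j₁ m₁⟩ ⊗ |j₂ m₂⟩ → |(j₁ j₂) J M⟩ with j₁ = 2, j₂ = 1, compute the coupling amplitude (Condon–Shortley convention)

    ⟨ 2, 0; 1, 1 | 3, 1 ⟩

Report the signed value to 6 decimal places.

+√(2/5) = +0.632456

triangle: 0!·4!·2!/7! = 48/5040
(j±m)!: 2!·2!·2!·0!·4!·2! = 384
prefactor² = (2J+1)·Δ·N² = 128/5
  k=0: +1/(0!·0!·2!·2!·2!·0!) = 1/8
Σ = 1/8  ⇒  CG² = 128/5·1/8² = 2/5
CG = +√(2/5) = +0.632456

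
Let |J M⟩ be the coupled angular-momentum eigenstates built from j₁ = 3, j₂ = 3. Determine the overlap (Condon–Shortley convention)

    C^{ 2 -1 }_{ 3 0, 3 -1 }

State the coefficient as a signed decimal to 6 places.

+√(1/42) = +0.154303

√[5·4!2!2!/9! · 3!3!2!4!1!3!] = √(96/7)
  +(−1)^1/∏(1,3,2,1,0,1)! = -1/12  (running -1/12)
  +(−1)^2/∏(2,2,1,0,1,2)! = 1/8  (running 1/24)
⟨..|..⟩ = √(96/7)·(1/24) = +0.154303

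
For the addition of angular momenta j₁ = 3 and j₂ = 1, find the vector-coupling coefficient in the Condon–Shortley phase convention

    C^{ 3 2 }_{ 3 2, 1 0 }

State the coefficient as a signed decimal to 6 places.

√[7·1!5!1!/8! · 5!1!1!1!5!1!] = √(300)
  +(−1)^0/∏(0,1,1,1,4,0)! = 1/24  (running 1/24)
  +(−1)^1/∏(1,0,0,0,5,1)! = -1/120  (running 1/30)
⟨..|..⟩ = √(300)·(1/30) = +0.577350

+√(1/3) ≈ +0.577350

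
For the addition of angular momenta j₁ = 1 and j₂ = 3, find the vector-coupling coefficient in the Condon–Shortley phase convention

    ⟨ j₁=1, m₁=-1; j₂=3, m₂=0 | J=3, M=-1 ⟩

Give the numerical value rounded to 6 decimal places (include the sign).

-0.707107

triangle: 1!·1!·5!/8! = 120/40320
(j±m)!: 0!·2!·3!·3!·2!·4! = 3456
prefactor² = (2J+1)·Δ·N² = 72
  k=1: −1/(1!·0!·1!·2!·0!·3!) = -1/12
Σ = -1/12  ⇒  CG² = 72·(-1/12)² = 1/2
CG = −√(1/2) = -0.707107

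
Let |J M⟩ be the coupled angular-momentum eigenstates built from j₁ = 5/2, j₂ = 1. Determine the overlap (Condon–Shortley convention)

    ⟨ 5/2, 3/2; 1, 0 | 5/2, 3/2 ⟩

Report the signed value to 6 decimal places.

+0.507093

√[6·1!4!1!/7! · 4!1!1!1!4!1!] = √(576/35)
  +(−1)^0/∏(0,1,1,1,3,0)! = 1/6  (running 1/6)
  +(−1)^1/∏(1,0,0,0,4,1)! = -1/24  (running 1/8)
⟨..|..⟩ = √(576/35)·(1/8) = +0.507093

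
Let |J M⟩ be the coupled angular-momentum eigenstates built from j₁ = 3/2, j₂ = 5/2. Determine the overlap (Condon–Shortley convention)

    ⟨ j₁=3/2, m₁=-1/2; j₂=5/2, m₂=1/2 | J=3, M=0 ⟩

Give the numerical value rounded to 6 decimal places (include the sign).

−√(1/5) ≈ -0.447214

j₁+j₂−J=1  J+j₁−j₂=2  J−j₁+j₂=4  j₁+j₂+J+1=8
(j₁±m₁, j₂±m₂, J±M) = (1,2,3,2,3,3)
P² = 36/5
sum k=0..1:
  [0] +1/12 = 1/12
  [1] −1/4 = -1/4
S = -1/6
C² = P²·S² = 1/5 ; C = -0.447214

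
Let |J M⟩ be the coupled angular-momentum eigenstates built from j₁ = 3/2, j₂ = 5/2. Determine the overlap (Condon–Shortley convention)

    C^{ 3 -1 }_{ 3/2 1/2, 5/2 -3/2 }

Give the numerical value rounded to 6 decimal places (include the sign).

√[7·1!2!4!/8! · 2!1!1!4!2!4!] = √(96/5)
  +(−1)^0/∏(0,1,1,1,1,3)! = 1/6  (running 1/6)
  +(−1)^1/∏(1,0,0,0,2,4)! = -1/48  (running 7/48)
⟨..|..⟩ = √(96/5)·(7/48) = +0.639010

+√(49/120) = +0.639010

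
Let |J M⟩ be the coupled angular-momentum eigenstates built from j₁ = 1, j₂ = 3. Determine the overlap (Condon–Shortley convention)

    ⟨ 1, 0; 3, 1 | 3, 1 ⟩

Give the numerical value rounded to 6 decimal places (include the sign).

−√(1/12) ≈ -0.288675

j₁+j₂−J=1  J+j₁−j₂=1  J−j₁+j₂=5  j₁+j₂+J+1=8
(j₁±m₁, j₂±m₂, J±M) = (1,1,4,2,4,2)
P² = 48
sum k=0..1:
  [0] +1/24 = 1/24
  [1] −1/12 = -1/12
S = -1/24
C² = P²·S² = 1/12 ; C = -0.288675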